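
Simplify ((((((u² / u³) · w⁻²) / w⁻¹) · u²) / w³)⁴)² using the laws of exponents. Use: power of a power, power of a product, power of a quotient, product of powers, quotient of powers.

((((((u² / u³) · w⁻²) / w⁻¹) · u²) / w³)⁴)²
= (((((u² / u³) · w⁻²) / w⁻¹) · u²) / w³)⁸    [power of a power]
= (((((u² / u³) · w⁻²) / w⁻¹) · u²)⁸) / ((w³)⁸)    [power of a quotient]
= (((((u² / u³) · w⁻²) / w⁻¹)⁸) · ((u²)⁸)) / ((w³)⁸)    [power of a product]
= (((((u² / u³) · w⁻²)⁸) / ((w⁻¹)⁸)) · ((u²)⁸)) / ((w³)⁸)    [power of a quotient]
= (((((u² / u³)⁸) · ((w⁻²)⁸)) / ((w⁻¹)⁸)) · ((u²)⁸)) / ((w³)⁸)    [power of a product]
= ((((((u²)⁸) / ((u³)⁸)) · ((w⁻²)⁸)) / ((w⁻¹)⁸)) · ((u²)⁸)) / ((w³)⁸)    [power of a quotient]
= ((((u¹⁶ / ((u³)⁸)) · ((w⁻²)⁸)) / ((w⁻¹)⁸)) · ((u²)⁸)) / ((w³)⁸)    [power of a power]
= ((((u¹⁶ / u²⁴) · ((w⁻²)⁸)) / ((w⁻¹)⁸)) · ((u²)⁸)) / ((w³)⁸)    [power of a power]
= (((u⁻⁸ · ((w⁻²)⁸)) / ((w⁻¹)⁸)) · ((u²)⁸)) / ((w³)⁸)    [quotient of powers]
= (((u⁻⁸ · w⁻¹⁶) / ((w⁻¹)⁸)) · ((u²)⁸)) / ((w³)⁸)    [power of a power]
= (((u⁻⁸ · w⁻¹⁶) / w⁻⁸) · ((u²)⁸)) / ((w³)⁸)    [power of a power]
= (((u⁻⁸ · w⁻¹⁶) / w⁻⁸) · u¹⁶) / ((w³)⁸)    [power of a power]
= (((u⁻⁸ · w⁻¹⁶) / w⁻⁸) · u¹⁶) / w²⁴    [power of a power]
= u⁸w⁻³²    [quotient of powers; product of powers]

u⁸w⁻³²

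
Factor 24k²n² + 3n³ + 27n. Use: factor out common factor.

24k²n² + 3n³ + 27n
= 3(8k²n² + n³ + 9n)    [factor out 3]
= 3n(8k²n + n² + 9)    [factor out n]

3n(8k²n + n² + 9)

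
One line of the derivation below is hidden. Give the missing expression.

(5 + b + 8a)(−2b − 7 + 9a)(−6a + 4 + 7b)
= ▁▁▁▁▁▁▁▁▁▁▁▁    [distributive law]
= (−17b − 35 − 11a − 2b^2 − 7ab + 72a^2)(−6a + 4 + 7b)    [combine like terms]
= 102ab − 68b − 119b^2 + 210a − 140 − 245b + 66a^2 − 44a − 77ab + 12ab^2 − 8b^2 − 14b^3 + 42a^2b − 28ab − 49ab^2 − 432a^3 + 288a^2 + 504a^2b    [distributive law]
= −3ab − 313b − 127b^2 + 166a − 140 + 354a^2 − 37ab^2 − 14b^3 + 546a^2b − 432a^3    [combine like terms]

Applying distributive law to the line above:

(−10b − 35 + 45a − 2b^2 − 7b + 9ab − 16ab − 56a + 72a^2)(−6a + 4 + 7b)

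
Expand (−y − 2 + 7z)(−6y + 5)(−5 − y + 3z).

−37y^2 − 6y^3 + 60y^2z − 25y + 196yz + 50 − 205z − 126yz^2 + 105z^2

(−y − 2 + 7z)(−6y + 5)(−5 − y + 3z)
= (6y^2 − 5y + 12y − 10 − 42yz + 35z)(−5 − y + 3z)    [distributive law]
= (6y^2 + 7y − 10 − 42yz + 35z)(−5 − y + 3z)    [combine like terms]
= −30y^2 − 6y^3 + 18y^2z − 35y − 7y^2 + 21yz + 50 + 10y − 30z + 210yz + 42y^2z − 126yz^2 − 175z − 35yz + 105z^2    [distributive law]
= −37y^2 − 6y^3 + 60y^2z − 25y + 196yz + 50 − 205z − 126yz^2 + 105z^2    [combine like terms]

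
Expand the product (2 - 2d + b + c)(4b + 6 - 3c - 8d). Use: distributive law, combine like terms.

14b + 12 - 28d - 16bd - 2cd + 16d^2 + 4b^2 + bc - 3c^2

(2 - 2d + b + c)(4b + 6 - 3c - 8d)
= 8b + 12 - 6c - 16d - 8bd - 12d + 6cd + 16d^2 + 4b^2 + 6b - 3bc - 8bd + 4bc + 6c - 3c^2 - 8cd    [distributive law]
= 14b + 12 - 28d - 16bd - 2cd + 16d^2 + 4b^2 + bc - 3c^2    [combine like terms]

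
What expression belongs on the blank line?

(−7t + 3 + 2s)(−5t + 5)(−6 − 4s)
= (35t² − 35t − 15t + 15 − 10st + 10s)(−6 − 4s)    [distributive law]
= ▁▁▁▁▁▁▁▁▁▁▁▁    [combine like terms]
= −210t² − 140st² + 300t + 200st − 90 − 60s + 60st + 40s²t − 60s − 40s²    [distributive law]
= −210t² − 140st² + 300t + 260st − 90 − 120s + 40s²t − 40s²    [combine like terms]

By combine like terms:

(35t² − 50t + 15 − 10st + 10s)(−6 − 4s)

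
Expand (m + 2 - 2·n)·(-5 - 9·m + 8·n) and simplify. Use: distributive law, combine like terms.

(m + 2 - 2·n)·(-5 - 9·m + 8·n)
= -5·m - 9·m² + 8·m·n - 10 - 18·m + 16·n + 10·n + 18·m·n - 16·n²    [distributive law]
= -23·m - 9·m² + 26·m·n - 10 + 26·n - 16·n²    [combine like terms]

-23·m - 9·m² + 26·m·n - 10 + 26·n - 16·n²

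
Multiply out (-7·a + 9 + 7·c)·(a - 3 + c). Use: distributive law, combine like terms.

(-7·a + 9 + 7·c)·(a - 3 + c)
= -7·a² + 21·a - 7·a·c + 9·a - 27 + 9·c + 7·a·c - 21·c + 7·c²    [distributive law]
= -7·a² + 30·a - 27 - 12·c + 7·c²    [combine like terms]

-7·a² + 30·a - 27 - 12·c + 7·c²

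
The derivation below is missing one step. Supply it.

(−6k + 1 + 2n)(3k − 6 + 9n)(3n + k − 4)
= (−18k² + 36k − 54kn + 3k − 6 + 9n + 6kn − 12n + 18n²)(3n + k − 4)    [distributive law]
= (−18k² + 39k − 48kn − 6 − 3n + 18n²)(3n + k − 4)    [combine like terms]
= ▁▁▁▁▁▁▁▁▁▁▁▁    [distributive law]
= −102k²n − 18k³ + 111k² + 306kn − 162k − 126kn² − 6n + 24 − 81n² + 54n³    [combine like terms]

After distributive law, the bracketed line is:

−54k²n − 18k³ + 72k² + 117kn + 39k² − 156k − 144kn² − 48k²n + 192kn − 18n − 6k + 24 − 9n² − 3kn + 12n + 54n³ + 18kn² − 72n²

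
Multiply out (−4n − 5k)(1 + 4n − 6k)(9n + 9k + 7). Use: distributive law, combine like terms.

(−4n − 5k)(1 + 4n − 6k)(9n + 9k + 7)
= (−4n − 16n^2 + 24kn − 5k − 20kn + 30k^2)(9n + 9k + 7)    [distributive law]
= (−4n − 16n^2 + 4kn − 5k + 30k^2)(9n + 9k + 7)    [combine like terms]
= −36n^2 − 36kn − 28n − 144n^3 − 144kn^2 − 112n^2 + 36kn^2 + 36k^2n + 28kn − 45kn − 45k^2 − 35k + 270k^2n + 270k^3 + 210k^2    [distributive law]
= −148n^2 − 53kn − 28n − 144n^3 − 108kn^2 + 306k^2n + 165k^2 − 35k + 270k^3    [combine like terms]

−148n^2 − 53kn − 28n − 144n^3 − 108kn^2 + 306k^2n + 165k^2 − 35k + 270k^3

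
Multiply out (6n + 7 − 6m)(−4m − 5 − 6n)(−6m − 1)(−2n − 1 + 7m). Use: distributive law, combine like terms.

(6n + 7 − 6m)(−4m − 5 − 6n)(−6m − 1)(−2n − 1 + 7m)
= (−24mn − 30n − 36n² − 28m − 35 − 42n + 24m² + 30m + 36mn)(−6m − 1)(−2n − 1 + 7m)    [distributive law]
= (12mn − 72n − 36n² + 2m − 35 + 24m²)(−6m − 1)(−2n − 1 + 7m)    [combine like terms]
= (−72m²n − 12mn + 432mn + 72n + 216mn² + 36n² − 12m² − 2m + 210m + 35 − 144m³ − 24m²)(−2n − 1 + 7m)    [distributive law]
= (−72m²n + 420mn + 72n + 216mn² + 36n² − 36m² + 208m + 35 − 144m³)(−2n − 1 + 7m)    [combine like terms]
= 144m²n² + 72m²n − 504m³n − 840mn² − 420mn + 2940m²n − 144n² − 72n + 504mn − 432mn³ − 216mn² + 1512m²n² − 72n³ − 36n² + 252mn² + 72m²n + 36m² − 252m³ − 416mn − 208m + 1456m² − 70n − 35 + 245m + 288m³n + 144m³ − 1008m⁴    [distributive law]
= 1656m²n² + 3084m²n − 216m³n − 804mn² − 332mn − 180n² − 142n − 432mn³ − 72n³ + 1492m² − 108m³ + 37m − 35 − 1008m⁴    [combine like terms]

1656m²n² + 3084m²n − 216m³n − 804mn² − 332mn − 180n² − 142n − 432mn³ − 72n³ + 1492m² − 108m³ + 37m − 35 − 1008m⁴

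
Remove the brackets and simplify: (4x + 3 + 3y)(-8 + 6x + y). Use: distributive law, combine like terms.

-14x + 24x^2 + 22xy - 24 - 21y + 3y^2

(4x + 3 + 3y)(-8 + 6x + y)
= -32x + 24x^2 + 4xy - 24 + 18x + 3y - 24y + 18xy + 3y^2    [distributive law]
= -14x + 24x^2 + 22xy - 24 - 21y + 3y^2    [combine like terms]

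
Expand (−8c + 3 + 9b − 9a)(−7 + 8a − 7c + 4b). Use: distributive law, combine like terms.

35c − ac + 56c^2 − 95bc − 21 + 87a − 51b + 36ab + 36b^2 − 72a^2

(−8c + 3 + 9b − 9a)(−7 + 8a − 7c + 4b)
= 56c − 64ac + 56c^2 − 32bc − 21 + 24a − 21c + 12b − 63b + 72ab − 63bc + 36b^2 + 63a − 72a^2 + 63ac − 36ab    [distributive law]
= 35c − ac + 56c^2 − 95bc − 21 + 87a − 51b + 36ab + 36b^2 − 72a^2    [combine like terms]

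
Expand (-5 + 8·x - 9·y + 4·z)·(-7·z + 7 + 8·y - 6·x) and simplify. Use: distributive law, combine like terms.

(-5 + 8·x - 9·y + 4·z)·(-7·z + 7 + 8·y - 6·x)
= 35·z - 35 - 40·y + 30·x - 56·x·z + 56·x + 64·x·y - 48·x^2 + 63·y·z - 63·y - 72·y^2 + 54·x·y - 28·z^2 + 28·z + 32·y·z - 24·x·z    [distributive law]
= 63·z - 35 - 103·y + 86·x - 80·x·z + 118·x·y - 48·x^2 + 95·y·z - 72·y^2 - 28·z^2    [combine like terms]

63·z - 35 - 103·y + 86·x - 80·x·z + 118·x·y - 48·x^2 + 95·y·z - 72·y^2 - 28·z^2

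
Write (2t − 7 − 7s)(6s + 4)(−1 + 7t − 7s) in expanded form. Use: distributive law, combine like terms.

−558st + 84st^2 − 378s^2t − 204t + 56t^2 + 266s + 532s^2 + 28 + 294s^3

(2t − 7 − 7s)(6s + 4)(−1 + 7t − 7s)
= (12st + 8t − 42s − 28 − 42s^2 − 28s)(−1 + 7t − 7s)    [distributive law]
= (12st + 8t − 70s − 28 − 42s^2)(−1 + 7t − 7s)    [combine like terms]
= −12st + 84st^2 − 84s^2t − 8t + 56t^2 − 56st + 70s − 490st + 490s^2 + 28 − 196t + 196s + 42s^2 − 294s^2t + 294s^3    [distributive law]
= −558st + 84st^2 − 378s^2t − 204t + 56t^2 + 266s + 532s^2 + 28 + 294s^3    [combine like terms]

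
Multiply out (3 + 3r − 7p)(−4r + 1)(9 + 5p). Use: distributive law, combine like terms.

(3 + 3r − 7p)(−4r + 1)(9 + 5p)
= (−12r + 3 − 12r^2 + 3r + 28pr − 7p)(9 + 5p)    [distributive law]
= (−9r + 3 − 12r^2 + 28pr − 7p)(9 + 5p)    [combine like terms]
= −81r − 45pr + 27 + 15p − 108r^2 − 60pr^2 + 252pr + 140p^2r − 63p − 35p^2    [distributive law]
= −81r + 207pr + 27 − 48p − 108r^2 − 60pr^2 + 140p^2r − 35p^2    [combine like terms]

−81r + 207pr + 27 − 48p − 108r^2 − 60pr^2 + 140p^2r − 35p^2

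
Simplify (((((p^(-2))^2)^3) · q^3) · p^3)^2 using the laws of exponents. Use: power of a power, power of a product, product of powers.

p^(-18)q^6

(((((p^(-2))^2)^3) · q^3) · p^3)^2
= (((((p^(-2))^2)^3) · q^3)^2) · ((p^3)^2)    [power of a product]
= (((((p^(-2))^2)^3)^2) · ((q^3)^2)) · ((p^3)^2)    [power of a product]
= ((((p^(-2))^2)^6) · ((q^3)^2)) · ((p^3)^2)    [power of a power]
= (((p^(-2))^12) · ((q^3)^2)) · ((p^3)^2)    [power of a power]
= (p^(-24) · ((q^3)^2)) · ((p^3)^2)    [power of a power]
= (p^(-24) · q^6) · ((p^3)^2)    [power of a power]
= (p^(-24) · q^6) · p^6    [power of a power]
= p^(-18)q^6    [product of powers]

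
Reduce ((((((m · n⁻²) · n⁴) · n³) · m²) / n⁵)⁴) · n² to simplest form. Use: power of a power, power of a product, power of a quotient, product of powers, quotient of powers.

m¹²n²

((((((m · n⁻²) · n⁴) · n³) · m²) / n⁵)⁴) · n²
= ((((((m · n⁻²) · n⁴) · n³) · m²)⁴) / ((n⁵)⁴)) · n²    [power of a quotient]
= ((((((m · n⁻²) · n⁴) · n³)⁴) · ((m²)⁴)) / ((n⁵)⁴)) · n²    [power of a product]
= ((((((m · n⁻²) · n⁴)⁴) · ((n³)⁴)) · ((m²)⁴)) / ((n⁵)⁴)) · n²    [power of a product]
= ((((((m · n⁻²)⁴) · ((n⁴)⁴)) · ((n³)⁴)) · ((m²)⁴)) / ((n⁵)⁴)) · n²    [power of a product]
= ((((((m⁴) · ((n⁻²)⁴)) · ((n⁴)⁴)) · ((n³)⁴)) · ((m²)⁴)) / ((n⁵)⁴)) · n²    [power of a product]
= (((((m⁴ · n⁻⁸) · ((n⁴)⁴)) · ((n³)⁴)) · ((m²)⁴)) / ((n⁵)⁴)) · n²    [power of a power]
= (((((m⁴ · n⁻⁸) · n¹⁶) · ((n³)⁴)) · ((m²)⁴)) / ((n⁵)⁴)) · n²    [power of a power]
= (((((m⁴ · n⁻⁸) · n¹⁶) · n¹²) · ((m²)⁴)) / ((n⁵)⁴)) · n²    [power of a power]
= (((((m⁴ · n⁻⁸) · n¹⁶) · n¹²) · m⁸) / ((n⁵)⁴)) · n²    [power of a power]
= (((((m⁴ · n⁻⁸) · n¹⁶) · n¹²) · m⁸) / n²⁰) · n²    [power of a power]
= m¹²n²    [quotient of powers; product of powers]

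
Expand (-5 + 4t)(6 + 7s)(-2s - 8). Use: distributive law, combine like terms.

340s + 240 + 70s² - 272st - 192t - 56s²t

(-5 + 4t)(6 + 7s)(-2s - 8)
= (-30 - 35s + 24t + 28st)(-2s - 8)    [distributive law]
= 60s + 240 + 70s² + 280s - 48st - 192t - 56s²t - 224st    [distributive law]
= 340s + 240 + 70s² - 272st - 192t - 56s²t    [combine like terms]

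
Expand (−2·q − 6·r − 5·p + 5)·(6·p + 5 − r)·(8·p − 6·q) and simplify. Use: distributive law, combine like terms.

84·p^2·q + 72·p·q^2 − 110·p·q + 60·q^2 + 202·p·q·r − 12·q^2·r − 248·p^2·r − 280·p·r + 210·q·r + 48·p·r^2 − 36·q·r^2 − 240·p^3 + 40·p^2 + 200·p − 150·q

(−2·q − 6·r − 5·p + 5)·(6·p + 5 − r)·(8·p − 6·q)
= (−12·p·q − 10·q + 2·q·r − 36·p·r − 30·r + 6·r^2 − 30·p^2 − 25·p + 5·p·r + 30·p + 25 − 5·r)·(8·p − 6·q)    [distributive law]
= (−12·p·q − 10·q + 2·q·r − 31·p·r − 35·r + 6·r^2 − 30·p^2 + 5·p + 25)·(8·p − 6·q)    [combine like terms]
= −96·p^2·q + 72·p·q^2 − 80·p·q + 60·q^2 + 16·p·q·r − 12·q^2·r − 248·p^2·r + 186·p·q·r − 280·p·r + 210·q·r + 48·p·r^2 − 36·q·r^2 − 240·p^3 + 180·p^2·q + 40·p^2 − 30·p·q + 200·p − 150·q    [distributive law]
= 84·p^2·q + 72·p·q^2 − 110·p·q + 60·q^2 + 202·p·q·r − 12·q^2·r − 248·p^2·r − 280·p·r + 210·q·r + 48·p·r^2 − 36·q·r^2 − 240·p^3 + 40·p^2 + 200·p − 150·q    [combine like terms]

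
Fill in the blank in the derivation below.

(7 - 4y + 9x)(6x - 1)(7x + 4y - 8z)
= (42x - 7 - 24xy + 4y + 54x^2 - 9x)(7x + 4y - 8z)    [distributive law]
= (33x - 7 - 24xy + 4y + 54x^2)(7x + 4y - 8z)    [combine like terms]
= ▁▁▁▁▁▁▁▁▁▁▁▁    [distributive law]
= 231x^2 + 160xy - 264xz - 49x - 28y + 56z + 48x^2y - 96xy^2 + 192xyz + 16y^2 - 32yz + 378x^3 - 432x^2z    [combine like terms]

Applying distributive law to the line above:

231x^2 + 132xy - 264xz - 49x - 28y + 56z - 168x^2y - 96xy^2 + 192xyz + 28xy + 16y^2 - 32yz + 378x^3 + 216x^2y - 432x^2z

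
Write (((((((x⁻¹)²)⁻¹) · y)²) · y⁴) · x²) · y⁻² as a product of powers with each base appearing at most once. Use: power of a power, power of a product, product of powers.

x⁶y⁴

(((((((x⁻¹)²)⁻¹) · y)²) · y⁴) · x²) · y⁻²
= (((((((x⁻¹)²)⁻¹)²) · (y²)) · y⁴) · x²) · y⁻²    [power of a product]
= ((((((x⁻¹)²)⁻²) · (y²)) · y⁴) · x²) · y⁻²    [power of a power]
= (((((x⁻¹)⁻⁴) · (y²)) · y⁴) · x²) · y⁻²    [power of a power]
= (((x⁴ · (y²)) · y⁴) · x²) · y⁻²    [power of a power]
= x⁶y⁴    [product of powers]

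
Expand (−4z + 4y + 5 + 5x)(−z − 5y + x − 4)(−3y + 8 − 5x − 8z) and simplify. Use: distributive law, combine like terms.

(−4z + 4y + 5 + 5x)(−z − 5y + x − 4)(−3y + 8 − 5x − 8z)
= (4z^2 + 20yz − 4xz + 16z − 4yz − 20y^2 + 4xy − 16y − 5z − 25y + 5x − 20 − 5xz − 25xy + 5x^2 − 20x)(−3y + 8 − 5x − 8z)    [distributive law]
= (4z^2 + 16yz − 9xz + 11z − 20y^2 − 21xy − 41y − 15x − 20 + 5x^2)(−3y + 8 − 5x − 8z)    [combine like terms]
= −12yz^2 + 32z^2 − 20xz^2 − 32z^3 − 48y^2z + 128yz − 80xyz − 128yz^2 + 27xyz − 72xz + 45x^2z + 72xz^2 − 33yz + 88z − 55xz − 88z^2 + 60y^3 − 160y^2 + 100xy^2 + 160y^2z + 63xy^2 − 168xy + 105x^2y + 168xyz + 123y^2 − 328y + 205xy + 328yz + 45xy − 120x + 75x^2 + 120xz + 60y − 160 + 100x + 160z − 15x^2y + 40x^2 − 25x^3 − 40x^2z    [distributive law]
= −140yz^2 − 56z^2 + 52xz^2 − 32z^3 + 112y^2z + 423yz + 115xyz − 7xz + 5x^2z + 248z + 60y^3 − 37y^2 + 163xy^2 + 82xy + 90x^2y − 268y − 20x + 115x^2 − 160 − 25x^3    [combine like terms]

−140yz^2 − 56z^2 + 52xz^2 − 32z^3 + 112y^2z + 423yz + 115xyz − 7xz + 5x^2z + 248z + 60y^3 − 37y^2 + 163xy^2 + 82xy + 90x^2y − 268y − 20x + 115x^2 − 160 − 25x^3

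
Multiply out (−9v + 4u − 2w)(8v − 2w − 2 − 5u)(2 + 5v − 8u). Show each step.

(−9v + 4u − 2w)(8v − 2w − 2 − 5u)(2 + 5v − 8u)
= (−72v^2 + 18vw + 18v + 45uv + 32uv − 8uw − 8u − 20u^2 − 16vw + 4w^2 + 4w + 10uw)(2 + 5v − 8u)    [distributive law]
= (−72v^2 + 2vw + 18v + 77uv + 2uw − 8u − 20u^2 + 4w^2 + 4w)(2 + 5v − 8u)    [combine like terms]
= −144v^2 − 360v^3 + 576uv^2 + 4vw + 10v^2w − 16uvw + 36v + 90v^2 − 144uv + 154uv + 385uv^2 − 616u^2v + 4uw + 10uvw − 16u^2w − 16u − 40uv + 64u^2 − 40u^2 − 100u^2v + 160u^3 + 8w^2 + 20vw^2 − 32uw^2 + 8w + 20vw − 32uw    [distributive law]
= −54v^2 − 360v^3 + 961uv^2 + 24vw + 10v^2w − 6uvw + 36v − 30uv − 716u^2v − 28uw − 16u^2w − 16u + 24u^2 + 160u^3 + 8w^2 + 20vw^2 − 32uw^2 + 8w    [combine like terms]

−54v^2 − 360v^3 + 961uv^2 + 24vw + 10v^2w − 6uvw + 36v − 30uv − 716u^2v − 28uw − 16u^2w − 16u + 24u^2 + 160u^3 + 8w^2 + 20vw^2 − 32uw^2 + 8w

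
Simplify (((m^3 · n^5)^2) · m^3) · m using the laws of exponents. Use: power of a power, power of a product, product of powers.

m^10·n^10

(((m^3 · n^5)^2) · m^3) · m
= ((((m^3)^2) · ((n^5)^2)) · m^3) · m    [power of a product]
= ((m^6 · ((n^5)^2)) · m^3) · m    [power of a power]
= ((m^6 · n^10) · m^3) · m    [power of a power]
= m^10·n^10    [product of powers]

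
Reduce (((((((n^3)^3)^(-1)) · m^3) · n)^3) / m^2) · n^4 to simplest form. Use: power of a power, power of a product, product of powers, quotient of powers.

m^7·n^(-20)

(((((((n^3)^3)^(-1)) · m^3) · n)^3) / m^2) · n^4
= (((((((n^3)^3)^(-1)) · m^3)^3) · (n^3)) / m^2) · n^4    [power of a product]
= (((((((n^3)^3)^(-1))^3) · ((m^3)^3)) · (n^3)) / m^2) · n^4    [power of a product]
= ((((((n^3)^3)^(-3)) · ((m^3)^3)) · (n^3)) / m^2) · n^4    [power of a power]
= (((((n^3)^(-9)) · ((m^3)^3)) · (n^3)) / m^2) · n^4    [power of a power]
= (((n^(-27) · ((m^3)^3)) · (n^3)) / m^2) · n^4    [power of a power]
= (((n^(-27) · m^9) · (n^3)) / m^2) · n^4    [power of a power]
= m^7·n^(-20)    [quotient of powers; product of powers]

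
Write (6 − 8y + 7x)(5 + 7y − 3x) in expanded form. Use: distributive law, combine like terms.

(6 − 8y + 7x)(5 + 7y − 3x)
= 30 + 42y − 18x − 40y − 56y^2 + 24xy + 35x + 49xy − 21x^2    [distributive law]
= 30 + 2y + 17x − 56y^2 + 73xy − 21x^2    [combine like terms]

30 + 2y + 17x − 56y^2 + 73xy − 21x^2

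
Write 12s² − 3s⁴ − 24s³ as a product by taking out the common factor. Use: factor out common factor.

3s²(4 − s² − 8s)

12s² − 3s⁴ − 24s³
= 3(4s² − s⁴ − 8s³)    [factor out 3]
= 3s²(4 − s² − 8s)    [factor out s²]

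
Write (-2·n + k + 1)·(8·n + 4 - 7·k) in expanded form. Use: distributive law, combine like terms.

(-2·n + k + 1)·(8·n + 4 - 7·k)
= -16·n^2 - 8·n + 14·k·n + 8·k·n + 4·k - 7·k^2 + 8·n + 4 - 7·k    [distributive law]
= -16·n^2 + 22·k·n - 3·k - 7·k^2 + 4    [combine like terms]

-16·n^2 + 22·k·n - 3·k - 7·k^2 + 4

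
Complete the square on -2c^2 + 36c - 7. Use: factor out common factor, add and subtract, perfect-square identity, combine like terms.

-2(c - 9)^2 + 155

-2c^2 + 36c - 7
= -2(c^2 - 18c) - 7    [factor out -2 from the c-terms]
= -2(c^2 - 18c + 81 - 81) - 7    [add and subtract 81 inside the bracket]
= -2(c - 9)^2 + 162 - 7    [perfect-square identity]
= -2(c - 9)^2 + 155    [combine constants]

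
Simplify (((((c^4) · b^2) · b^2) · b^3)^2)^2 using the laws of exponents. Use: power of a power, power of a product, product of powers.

(((((c^4) · b^2) · b^2) · b^3)^2)^2
= ((((c^4) · b^2) · b^2) · b^3)^4    [power of a power]
= ((((c^4) · b^2) · b^2)^4) · ((b^3)^4)    [power of a product]
= ((((c^4) · b^2)^4) · ((b^2)^4)) · ((b^3)^4)    [power of a product]
= ((((c^4)^4) · ((b^2)^4)) · ((b^2)^4)) · ((b^3)^4)    [power of a product]
= (((c^16) · ((b^2)^4)) · ((b^2)^4)) · ((b^3)^4)    [power of a power]
= ((c^16 · b^8) · ((b^2)^4)) · ((b^3)^4)    [power of a power]
= ((c^16 · b^8) · b^8) · ((b^3)^4)    [power of a power]
= ((c^16 · b^8) · b^8) · b^12    [power of a power]
= b^28c^16    [product of powers]

b^28c^16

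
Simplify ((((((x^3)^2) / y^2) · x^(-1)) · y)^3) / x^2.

((((((x^3)^2) / y^2) · x^(-1)) · y)^3) / x^2
= ((((((x^3)^2) / y^2) · x^(-1))^3) · (y^3)) / x^2    [power of a product]
= ((((((x^3)^2) / y^2)^3) · ((x^(-1))^3)) · (y^3)) / x^2    [power of a product]
= ((((((x^3)^2)^3) / ((y^2)^3)) · ((x^(-1))^3)) · (y^3)) / x^2    [power of a quotient]
= (((((x^3)^6) / ((y^2)^3)) · ((x^(-1))^3)) · (y^3)) / x^2    [power of a power]
= (((x^18 / ((y^2)^3)) · ((x^(-1))^3)) · (y^3)) / x^2    [power of a power]
= (((x^18 / y^6) · ((x^(-1))^3)) · (y^3)) / x^2    [power of a power]
= (((x^18 / y^6) · x^(-3)) · (y^3)) / x^2    [power of a power]
= x^13·y^(-3)    [quotient of powers; product of powers]

x^13·y^(-3)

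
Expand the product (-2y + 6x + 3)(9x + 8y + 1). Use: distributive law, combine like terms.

30xy - 16y^2 + 22y + 54x^2 + 33x + 3

(-2y + 6x + 3)(9x + 8y + 1)
= -18xy - 16y^2 - 2y + 54x^2 + 48xy + 6x + 27x + 24y + 3    [distributive law]
= 30xy - 16y^2 + 22y + 54x^2 + 33x + 3    [combine like terms]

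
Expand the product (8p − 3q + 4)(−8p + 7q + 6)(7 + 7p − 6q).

−336p^2 − 448p^3 + 944p^2q + 534pq − 627pq^2 + 280p − 207q^2 + 126q^3 − 74q + 168

(8p − 3q + 4)(−8p + 7q + 6)(7 + 7p − 6q)
= (−64p^2 + 56pq + 48p + 24pq − 21q^2 − 18q − 32p + 28q + 24)(7 + 7p − 6q)    [distributive law]
= (−64p^2 + 80pq + 16p − 21q^2 + 10q + 24)(7 + 7p − 6q)    [combine like terms]
= −448p^2 − 448p^3 + 384p^2q + 560pq + 560p^2q − 480pq^2 + 112p + 112p^2 − 96pq − 147q^2 − 147pq^2 + 126q^3 + 70q + 70pq − 60q^2 + 168 + 168p − 144q    [distributive law]
= −336p^2 − 448p^3 + 944p^2q + 534pq − 627pq^2 + 280p − 207q^2 + 126q^3 − 74q + 168    [combine like terms]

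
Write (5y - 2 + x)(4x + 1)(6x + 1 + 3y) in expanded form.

(5y - 2 + x)(4x + 1)(6x + 1 + 3y)
= (20xy + 5y - 8x - 2 + 4x^2 + x)(6x + 1 + 3y)    [distributive law]
= (20xy + 5y - 7x - 2 + 4x^2)(6x + 1 + 3y)    [combine like terms]
= 120x^2y + 20xy + 60xy^2 + 30xy + 5y + 15y^2 - 42x^2 - 7x - 21xy - 12x - 2 - 6y + 24x^3 + 4x^2 + 12x^2y    [distributive law]
= 132x^2y + 29xy + 60xy^2 - y + 15y^2 - 38x^2 - 19x - 2 + 24x^3    [combine like terms]

132x^2y + 29xy + 60xy^2 - y + 15y^2 - 38x^2 - 19x - 2 + 24x^3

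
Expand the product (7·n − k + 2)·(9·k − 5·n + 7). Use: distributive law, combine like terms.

(7·n − k + 2)·(9·k − 5·n + 7)
= 63·k·n − 35·n² + 49·n − 9·k² + 5·k·n − 7·k + 18·k − 10·n + 14    [distributive law]
= 68·k·n − 35·n² + 39·n − 9·k² + 11·k + 14    [combine like terms]

68·k·n − 35·n² + 39·n − 9·k² + 11·k + 14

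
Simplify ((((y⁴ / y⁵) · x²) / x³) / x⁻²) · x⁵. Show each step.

x⁶y⁻¹

((((y⁴ / y⁵) · x²) / x³) / x⁻²) · x⁵
= (((y⁻¹ · x²) / x³) / x⁻²) · x⁵    [quotient of powers]
= x⁶y⁻¹    [quotient of powers; product of powers]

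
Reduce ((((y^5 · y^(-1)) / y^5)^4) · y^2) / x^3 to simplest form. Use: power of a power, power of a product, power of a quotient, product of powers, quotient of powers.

((((y^5 · y^(-1)) / y^5)^4) · y^2) / x^3
= ((((y^5 · y^(-1))^4) / ((y^5)^4)) · y^2) / x^3    [power of a quotient]
= (((((y^5)^4) · ((y^(-1))^4)) / ((y^5)^4)) · y^2) / x^3    [power of a product]
= (((y^20 · ((y^(-1))^4)) / ((y^5)^4)) · y^2) / x^3    [power of a power]
= (((y^20 · y^(-4)) / ((y^5)^4)) · y^2) / x^3    [power of a power]
= ((y^16 / ((y^5)^4)) · y^2) / x^3    [product of powers]
= ((y^16 / y^20) · y^2) / x^3    [power of a power]
= (y^(-4) · y^2) / x^3    [quotient of powers]
= y^(-2) / x^3    [product of powers]
= x^(-3)·y^(-2)    [quotient of powers]

x^(-3)·y^(-2)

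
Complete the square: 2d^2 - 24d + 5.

2(d - 6)^2 - 67

2d^2 - 24d + 5
= 2(d^2 - 12d) + 5    [factor out 2 from the d-terms]
= 2(d^2 - 12d + 36 - 36) + 5    [add and subtract 36 inside the bracket]
= 2(d - 6)^2 - 72 + 5    [perfect-square identity]
= 2(d - 6)^2 - 67    [combine constants]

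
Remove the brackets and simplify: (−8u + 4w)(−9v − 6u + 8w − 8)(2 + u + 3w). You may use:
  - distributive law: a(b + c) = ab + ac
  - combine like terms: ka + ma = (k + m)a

144uv + 72u^2v + 180uvw + 160u^2 + 48u^3 + 56u^2w − 16uw − 232uw^2 + 128u − 72vw − 108vw^2 − 32w^2 + 96w^3 − 64w

(−8u + 4w)(−9v − 6u + 8w − 8)(2 + u + 3w)
= (72uv + 48u^2 − 64uw + 64u − 36vw − 24uw + 32w^2 − 32w)(2 + u + 3w)    [distributive law]
= (72uv + 48u^2 − 88uw + 64u − 36vw + 32w^2 − 32w)(2 + u + 3w)    [combine like terms]
= 144uv + 72u^2v + 216uvw + 96u^2 + 48u^3 + 144u^2w − 176uw − 88u^2w − 264uw^2 + 128u + 64u^2 + 192uw − 72vw − 36uvw − 108vw^2 + 64w^2 + 32uw^2 + 96w^3 − 64w − 32uw − 96w^2    [distributive law]
= 144uv + 72u^2v + 180uvw + 160u^2 + 48u^3 + 56u^2w − 16uw − 232uw^2 + 128u − 72vw − 108vw^2 − 32w^2 + 96w^3 − 64w    [combine like terms]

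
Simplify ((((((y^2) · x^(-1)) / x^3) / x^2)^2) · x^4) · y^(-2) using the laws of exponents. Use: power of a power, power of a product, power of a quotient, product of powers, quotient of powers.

((((((y^2) · x^(-1)) / x^3) / x^2)^2) · x^4) · y^(-2)
= ((((((y^2) · x^(-1)) / x^3)^2) / ((x^2)^2)) · x^4) · y^(-2)    [power of a quotient]
= ((((((y^2) · x^(-1))^2) / ((x^3)^2)) / ((x^2)^2)) · x^4) · y^(-2)    [power of a quotient]
= ((((((y^2)^2) · ((x^(-1))^2)) / ((x^3)^2)) / ((x^2)^2)) · x^4) · y^(-2)    [power of a product]
= (((((y^4) · ((x^(-1))^2)) / ((x^3)^2)) / ((x^2)^2)) · x^4) · y^(-2)    [power of a power]
= ((((y^4 · x^(-2)) / ((x^3)^2)) / ((x^2)^2)) · x^4) · y^(-2)    [power of a power]
= ((((y^4 · x^(-2)) / x^6) / ((x^2)^2)) · x^4) · y^(-2)    [power of a power]
= ((((y^4 · x^(-2)) / x^6) / x^4) · x^4) · y^(-2)    [power of a power]
= x^(-8)y^2    [quotient of powers; product of powers]

x^(-8)y^2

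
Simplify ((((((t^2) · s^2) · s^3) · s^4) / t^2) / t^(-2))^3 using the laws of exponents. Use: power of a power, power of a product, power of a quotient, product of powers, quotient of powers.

((((((t^2) · s^2) · s^3) · s^4) / t^2) / t^(-2))^3
= ((((((t^2) · s^2) · s^3) · s^4) / t^2)^3) / ((t^(-2))^3)    [power of a quotient]
= ((((((t^2) · s^2) · s^3) · s^4)^3) / ((t^2)^3)) / ((t^(-2))^3)    [power of a quotient]
= ((((((t^2) · s^2) · s^3)^3) · ((s^4)^3)) / ((t^2)^3)) / ((t^(-2))^3)    [power of a product]
= ((((((t^2) · s^2)^3) · ((s^3)^3)) · ((s^4)^3)) / ((t^2)^3)) / ((t^(-2))^3)    [power of a product]
= ((((((t^2)^3) · ((s^2)^3)) · ((s^3)^3)) · ((s^4)^3)) / ((t^2)^3)) / ((t^(-2))^3)    [power of a product]
= (((((t^6) · ((s^2)^3)) · ((s^3)^3)) · ((s^4)^3)) / ((t^2)^3)) / ((t^(-2))^3)    [power of a power]
= ((((t^6 · s^6) · ((s^3)^3)) · ((s^4)^3)) / ((t^2)^3)) / ((t^(-2))^3)    [power of a power]
= ((((t^6 · s^6) · s^9) · ((s^4)^3)) / ((t^2)^3)) / ((t^(-2))^3)    [power of a power]
= ((((t^6 · s^6) · s^9) · s^12) / ((t^2)^3)) / ((t^(-2))^3)    [power of a power]
= ((((t^6 · s^6) · s^9) · s^12) / t^6) / ((t^(-2))^3)    [power of a power]
= ((((t^6 · s^6) · s^9) · s^12) / t^6) / t^(-6)    [power of a power]
= s^27t^6    [quotient of powers; product of powers]

s^27t^6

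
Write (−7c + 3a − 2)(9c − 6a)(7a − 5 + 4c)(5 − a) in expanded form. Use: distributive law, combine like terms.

−1068ac² + 165a²c² + 1215c² − 1260c³ + 252ac³ + 2478a²c − 411a³c − 2205ac − 804a³ + 126a⁴ + 930a² + 450c − 300a

(−7c + 3a − 2)(9c − 6a)(7a − 5 + 4c)(5 − a)
= (−63c² + 42ac + 27ac − 18a² − 18c + 12a)(7a − 5 + 4c)(5 − a)    [distributive law]
= (−63c² + 69ac − 18a² − 18c + 12a)(7a − 5 + 4c)(5 − a)    [combine like terms]
= (−441ac² + 315c² − 252c³ + 483a²c − 345ac + 276ac² − 126a³ + 90a² − 72a²c − 126ac + 90c − 72c² + 84a² − 60a + 48ac)(5 − a)    [distributive law]
= (−165ac² + 243c² − 252c³ + 411a²c − 423ac − 126a³ + 174a² + 90c − 60a)(5 − a)    [combine like terms]
= −825ac² + 165a²c² + 1215c² − 243ac² − 1260c³ + 252ac³ + 2055a²c − 411a³c − 2115ac + 423a²c − 630a³ + 126a⁴ + 870a² − 174a³ + 450c − 90ac − 300a + 60a²    [distributive law]
= −1068ac² + 165a²c² + 1215c² − 1260c³ + 252ac³ + 2478a²c − 411a³c − 2205ac − 804a³ + 126a⁴ + 930a² + 450c − 300a    [combine like terms]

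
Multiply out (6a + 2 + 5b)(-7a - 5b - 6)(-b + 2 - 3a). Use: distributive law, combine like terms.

(6a + 2 + 5b)(-7a - 5b - 6)(-b + 2 - 3a)
= (-42a^2 - 30ab - 36a - 14a - 10b - 12 - 35ab - 25b^2 - 30b)(-b + 2 - 3a)    [distributive law]
= (-42a^2 - 65ab - 50a - 40b - 12 - 25b^2)(-b + 2 - 3a)    [combine like terms]
= 42a^2b - 84a^2 + 126a^3 + 65ab^2 - 130ab + 195a^2b + 50ab - 100a + 150a^2 + 40b^2 - 80b + 120ab + 12b - 24 + 36a + 25b^3 - 50b^2 + 75ab^2    [distributive law]
= 237a^2b + 66a^2 + 126a^3 + 140ab^2 + 40ab - 64a - 10b^2 - 68b - 24 + 25b^3    [combine like terms]

237a^2b + 66a^2 + 126a^3 + 140ab^2 + 40ab - 64a - 10b^2 - 68b - 24 + 25b^3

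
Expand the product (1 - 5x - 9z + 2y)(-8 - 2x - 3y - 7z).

(1 - 5x - 9z + 2y)(-8 - 2x - 3y - 7z)
= -8 - 2x - 3y - 7z + 40x + 10x^2 + 15xy + 35xz + 72z + 18xz + 27yz + 63z^2 - 16y - 4xy - 6y^2 - 14yz    [distributive law]
= -8 + 38x - 19y + 65z + 10x^2 + 11xy + 53xz + 13yz + 63z^2 - 6y^2    [combine like terms]

-8 + 38x - 19y + 65z + 10x^2 + 11xy + 53xz + 13yz + 63z^2 - 6y^2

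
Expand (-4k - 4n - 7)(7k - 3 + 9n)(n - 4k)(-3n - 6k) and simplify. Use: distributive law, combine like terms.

(-4k - 4n - 7)(7k - 3 + 9n)(n - 4k)(-3n - 6k)
= (-28k^2 + 12k - 36kn - 28kn + 12n - 36n^2 - 49k + 21 - 63n)(n - 4k)(-3n - 6k)    [distributive law]
= (-28k^2 - 37k - 64kn - 51n - 36n^2 + 21)(n - 4k)(-3n - 6k)    [combine like terms]
= (-28k^2n + 112k^3 - 37kn + 148k^2 - 64kn^2 + 256k^2n - 51n^2 + 204kn - 36n^3 + 144kn^2 + 21n - 84k)(-3n - 6k)    [distributive law]
= (228k^2n + 112k^3 + 167kn + 148k^2 + 80kn^2 - 51n^2 - 36n^3 + 21n - 84k)(-3n - 6k)    [combine like terms]
= -684k^2n^2 - 1368k^3n - 336k^3n - 672k^4 - 501kn^2 - 1002k^2n - 444k^2n - 888k^3 - 240kn^3 - 480k^2n^2 + 153n^3 + 306kn^2 + 108n^4 + 216kn^3 - 63n^2 - 126kn + 252kn + 504k^2    [distributive law]
= -1164k^2n^2 - 1704k^3n - 672k^4 - 195kn^2 - 1446k^2n - 888k^3 - 24kn^3 + 153n^3 + 108n^4 - 63n^2 + 126kn + 504k^2    [combine like terms]

-1164k^2n^2 - 1704k^3n - 672k^4 - 195kn^2 - 1446k^2n - 888k^3 - 24kn^3 + 153n^3 + 108n^4 - 63n^2 + 126kn + 504k^2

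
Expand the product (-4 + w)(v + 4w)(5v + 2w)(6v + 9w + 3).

(-4 + w)(v + 4w)(5v + 2w)(6v + 9w + 3)
= (-4v - 16w + vw + 4w²)(5v + 2w)(6v + 9w + 3)    [distributive law]
= (-20v² - 8vw - 80vw - 32w² + 5v²w + 2vw² + 20vw² + 8w³)(6v + 9w + 3)    [distributive law]
= (-20v² - 88vw - 32w² + 5v²w + 22vw² + 8w³)(6v + 9w + 3)    [combine like terms]
= -120v³ - 180v²w - 60v² - 528v²w - 792vw² - 264vw - 192vw² - 288w³ - 96w² + 30v³w + 45v²w² + 15v²w + 132v²w² + 198vw³ + 66vw² + 48vw³ + 72w⁴ + 24w³    [distributive law]
= -120v³ - 693v²w - 60v² - 918vw² - 264vw - 264w³ - 96w² + 30v³w + 177v²w² + 246vw³ + 72w⁴    [combine like terms]

-120v³ - 693v²w - 60v² - 918vw² - 264vw - 264w³ - 96w² + 30v³w + 177v²w² + 246vw³ + 72w⁴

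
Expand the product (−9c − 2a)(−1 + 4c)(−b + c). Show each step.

−9bc + 9c² + 36bc² − 36c³ − 2ab + 2ac + 8abc − 8ac²

(−9c − 2a)(−1 + 4c)(−b + c)
= (9c − 36c² + 2a − 8ac)(−b + c)    [distributive law]
= −9bc + 9c² + 36bc² − 36c³ − 2ab + 2ac + 8abc − 8ac²    [distributive law]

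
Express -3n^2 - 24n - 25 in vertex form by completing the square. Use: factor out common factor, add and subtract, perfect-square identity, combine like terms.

-3n^2 - 24n - 25
= -3(n^2 + 8n) - 25    [factor out -3 from the n-terms]
= -3(n^2 + 8n + 16 - 16) - 25    [add and subtract 16 inside the bracket]
= -3(n + 4)^2 + 48 - 25    [perfect-square identity]
= -3(n + 4)^2 + 23    [combine constants]

-3(n + 4)^2 + 23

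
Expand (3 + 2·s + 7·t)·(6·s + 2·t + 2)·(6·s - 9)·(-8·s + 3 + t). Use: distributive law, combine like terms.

24·s^3 + 1368·s^2 + 3204·s^2·t - 54·s + 396·s·t + 966·s·t^2 - 594·t - 558·t^2 - 162 - 576·s^4 - 2136·s^3·t - 396·s^2·t^2 + 84·s·t^3 - 126·t^3

(3 + 2·s + 7·t)·(6·s + 2·t + 2)·(6·s - 9)·(-8·s + 3 + t)
= (18·s + 6·t + 6 + 12·s^2 + 4·s·t + 4·s + 42·s·t + 14·t^2 + 14·t)·(6·s - 9)·(-8·s + 3 + t)    [distributive law]
= (22·s + 20·t + 6 + 12·s^2 + 46·s·t + 14·t^2)·(6·s - 9)·(-8·s + 3 + t)    [combine like terms]
= (132·s^2 - 198·s + 120·s·t - 180·t + 36·s - 54 + 72·s^3 - 108·s^2 + 276·s^2·t - 414·s·t + 84·s·t^2 - 126·t^2)·(-8·s + 3 + t)    [distributive law]
= (24·s^2 - 162·s - 294·s·t - 180·t - 54 + 72·s^3 + 276·s^2·t + 84·s·t^2 - 126·t^2)·(-8·s + 3 + t)    [combine like terms]
= -192·s^3 + 72·s^2 + 24·s^2·t + 1296·s^2 - 486·s - 162·s·t + 2352·s^2·t - 882·s·t - 294·s·t^2 + 1440·s·t - 540·t - 180·t^2 + 432·s - 162 - 54·t - 576·s^4 + 216·s^3 + 72·s^3·t - 2208·s^3·t + 828·s^2·t + 276·s^2·t^2 - 672·s^2·t^2 + 252·s·t^2 + 84·s·t^3 + 1008·s·t^2 - 378·t^2 - 126·t^3    [distributive law]
= 24·s^3 + 1368·s^2 + 3204·s^2·t - 54·s + 396·s·t + 966·s·t^2 - 594·t - 558·t^2 - 162 - 576·s^4 - 2136·s^3·t - 396·s^2·t^2 + 84·s·t^3 - 126·t^3    [combine like terms]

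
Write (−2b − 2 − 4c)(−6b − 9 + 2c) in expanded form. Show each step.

12b² + 30b + 20bc + 18 + 32c − 8c²

(−2b − 2 − 4c)(−6b − 9 + 2c)
= 12b² + 18b − 4bc + 12b + 18 − 4c + 24bc + 36c − 8c²    [distributive law]
= 12b² + 30b + 20bc + 18 + 32c − 8c²    [combine like terms]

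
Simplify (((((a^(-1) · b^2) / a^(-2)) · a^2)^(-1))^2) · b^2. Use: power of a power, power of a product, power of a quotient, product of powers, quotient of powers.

(((((a^(-1) · b^2) / a^(-2)) · a^2)^(-1))^2) · b^2
= ((((a^(-1) · b^2) / a^(-2)) · a^2)^(-2)) · b^2    [power of a power]
= ((((a^(-1) · b^2) / a^(-2))^(-2)) · ((a^2)^(-2))) · b^2    [power of a product]
= ((((a^(-1) · b^2)^(-2)) / ((a^(-2))^(-2))) · ((a^2)^(-2))) · b^2    [power of a quotient]
= (((((a^(-1))^(-2)) · ((b^2)^(-2))) / ((a^(-2))^(-2))) · ((a^2)^(-2))) · b^2    [power of a product]
= (((a^2 · ((b^2)^(-2))) / ((a^(-2))^(-2))) · ((a^2)^(-2))) · b^2    [power of a power]
= (((a^2 · b^(-4)) / ((a^(-2))^(-2))) · ((a^2)^(-2))) · b^2    [power of a power]
= (((a^2 · b^(-4)) / a^4) · ((a^2)^(-2))) · b^2    [power of a power]
= (((a^2 · b^(-4)) / a^4) · a^(-4)) · b^2    [power of a power]
= a^(-6)b^(-2)    [quotient of powers; product of powers]

a^(-6)b^(-2)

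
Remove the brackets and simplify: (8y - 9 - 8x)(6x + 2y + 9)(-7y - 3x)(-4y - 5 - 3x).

(8y - 9 - 8x)(6x + 2y + 9)(-7y - 3x)(-4y - 5 - 3x)
= (48xy + 16y^2 + 72y - 54x - 18y - 81 - 48x^2 - 16xy - 72x)(-7y - 3x)(-4y - 5 - 3x)    [distributive law]
= (32xy + 16y^2 + 54y - 126x - 81 - 48x^2)(-7y - 3x)(-4y - 5 - 3x)    [combine like terms]
= (-224xy^2 - 96x^2y - 112y^3 - 48xy^2 - 378y^2 - 162xy + 882xy + 378x^2 + 567y + 243x + 336x^2y + 144x^3)(-4y - 5 - 3x)    [distributive law]
= (-272xy^2 + 240x^2y - 112y^3 - 378y^2 + 720xy + 378x^2 + 567y + 243x + 144x^3)(-4y - 5 - 3x)    [combine like terms]
= 1088xy^3 + 1360xy^2 + 816x^2y^2 - 960x^2y^2 - 1200x^2y - 720x^3y + 448y^4 + 560y^3 + 336xy^3 + 1512y^3 + 1890y^2 + 1134xy^2 - 2880xy^2 - 3600xy - 2160x^2y - 1512x^2y - 1890x^2 - 1134x^3 - 2268y^2 - 2835y - 1701xy - 972xy - 1215x - 729x^2 - 576x^3y - 720x^3 - 432x^4    [distributive law]
= 1424xy^3 - 386xy^2 - 144x^2y^2 - 4872x^2y - 1296x^3y + 448y^4 + 2072y^3 - 378y^2 - 6273xy - 2619x^2 - 1854x^3 - 2835y - 1215x - 432x^4    [combine like terms]

1424xy^3 - 386xy^2 - 144x^2y^2 - 4872x^2y - 1296x^3y + 448y^4 + 2072y^3 - 378y^2 - 6273xy - 2619x^2 - 1854x^3 - 2835y - 1215x - 432x^4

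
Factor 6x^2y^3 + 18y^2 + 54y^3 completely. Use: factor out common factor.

6y^2(x^2y + 3 + 9y)

6x^2y^3 + 18y^2 + 54y^3
= 6(x^2y^3 + 3y^2 + 9y^3)    [factor out 6]
= 6y^2(x^2y + 3 + 9y)    [factor out y^2]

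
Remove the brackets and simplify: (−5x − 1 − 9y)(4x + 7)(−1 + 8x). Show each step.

−292x^2 − 160x^3 − 17x + 7 − 468xy − 288x^2y + 63y

(−5x − 1 − 9y)(4x + 7)(−1 + 8x)
= (−20x^2 − 35x − 4x − 7 − 36xy − 63y)(−1 + 8x)    [distributive law]
= (−20x^2 − 39x − 7 − 36xy − 63y)(−1 + 8x)    [combine like terms]
= 20x^2 − 160x^3 + 39x − 312x^2 + 7 − 56x + 36xy − 288x^2y + 63y − 504xy    [distributive law]
= −292x^2 − 160x^3 − 17x + 7 − 468xy − 288x^2y + 63y    [combine like terms]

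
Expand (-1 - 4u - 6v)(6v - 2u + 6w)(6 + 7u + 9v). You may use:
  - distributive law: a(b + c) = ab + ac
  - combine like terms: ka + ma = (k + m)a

-36v - 96uv - 270v^2 + 12u + 62u^2 - 36w - 186uw - 270vw - 12u^2v - 360uv^2 + 56u^3 - 168u^2w - 468uvw - 324v^3 - 324v^2w

(-1 - 4u - 6v)(6v - 2u + 6w)(6 + 7u + 9v)
= (-6v + 2u - 6w - 24uv + 8u^2 - 24uw - 36v^2 + 12uv - 36vw)(6 + 7u + 9v)    [distributive law]
= (-6v + 2u - 6w - 12uv + 8u^2 - 24uw - 36v^2 - 36vw)(6 + 7u + 9v)    [combine like terms]
= -36v - 42uv - 54v^2 + 12u + 14u^2 + 18uv - 36w - 42uw - 54vw - 72uv - 84u^2v - 108uv^2 + 48u^2 + 56u^3 + 72u^2v - 144uw - 168u^2w - 216uvw - 216v^2 - 252uv^2 - 324v^3 - 216vw - 252uvw - 324v^2w    [distributive law]
= -36v - 96uv - 270v^2 + 12u + 62u^2 - 36w - 186uw - 270vw - 12u^2v - 360uv^2 + 56u^3 - 168u^2w - 468uvw - 324v^3 - 324v^2w    [combine like terms]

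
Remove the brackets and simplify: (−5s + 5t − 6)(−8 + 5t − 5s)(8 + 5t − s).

512s + 20st + 130s^2 − 275st^2 + 175s^2t − 25s^3 − 320t − 150t^2 + 125t^3 + 384

(−5s + 5t − 6)(−8 + 5t − 5s)(8 + 5t − s)
= (40s − 25st + 25s^2 − 40t + 25t^2 − 25st + 48 − 30t + 30s)(8 + 5t − s)    [distributive law]
= (70s − 50st + 25s^2 − 70t + 25t^2 + 48)(8 + 5t − s)    [combine like terms]
= 560s + 350st − 70s^2 − 400st − 250st^2 + 50s^2t + 200s^2 + 125s^2t − 25s^3 − 560t − 350t^2 + 70st + 200t^2 + 125t^3 − 25st^2 + 384 + 240t − 48s    [distributive law]
= 512s + 20st + 130s^2 − 275st^2 + 175s^2t − 25s^3 − 320t − 150t^2 + 125t^3 + 384    [combine like terms]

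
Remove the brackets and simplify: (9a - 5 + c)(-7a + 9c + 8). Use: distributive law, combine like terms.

(9a - 5 + c)(-7a + 9c + 8)
= -63a² + 81ac + 72a + 35a - 45c - 40 - 7ac + 9c² + 8c    [distributive law]
= -63a² + 74ac + 107a - 37c - 40 + 9c²    [combine like terms]

-63a² + 74ac + 107a - 37c - 40 + 9c²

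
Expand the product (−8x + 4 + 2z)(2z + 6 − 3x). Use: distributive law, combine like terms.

−22xz − 60x + 24x^2 + 20z + 24 + 4z^2

(−8x + 4 + 2z)(2z + 6 − 3x)
= −16xz − 48x + 24x^2 + 8z + 24 − 12x + 4z^2 + 12z − 6xz    [distributive law]
= −22xz − 60x + 24x^2 + 20z + 24 + 4z^2    [combine like terms]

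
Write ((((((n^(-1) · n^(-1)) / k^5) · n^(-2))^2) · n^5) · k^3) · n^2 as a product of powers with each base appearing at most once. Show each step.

((((((n^(-1) · n^(-1)) / k^5) · n^(-2))^2) · n^5) · k^3) · n^2
= ((((((n^(-1) · n^(-1)) / k^5)^2) · ((n^(-2))^2)) · n^5) · k^3) · n^2    [power of a product]
= ((((((n^(-1) · n^(-1))^2) / ((k^5)^2)) · ((n^(-2))^2)) · n^5) · k^3) · n^2    [power of a quotient]
= (((((((n^(-1))^2) · ((n^(-1))^2)) / ((k^5)^2)) · ((n^(-2))^2)) · n^5) · k^3) · n^2    [power of a product]
= (((((n^(-2) · ((n^(-1))^2)) / ((k^5)^2)) · ((n^(-2))^2)) · n^5) · k^3) · n^2    [power of a power]
= (((((n^(-2) · n^(-2)) / ((k^5)^2)) · ((n^(-2))^2)) · n^5) · k^3) · n^2    [power of a power]
= ((((n^(-4) / ((k^5)^2)) · ((n^(-2))^2)) · n^5) · k^3) · n^2    [product of powers]
= ((((n^(-4) / k^10) · ((n^(-2))^2)) · n^5) · k^3) · n^2    [power of a power]
= ((((n^(-4) / k^10) · n^(-4)) · n^5) · k^3) · n^2    [power of a power]
= k^(-7)n^(-1)    [quotient of powers; product of powers]

k^(-7)n^(-1)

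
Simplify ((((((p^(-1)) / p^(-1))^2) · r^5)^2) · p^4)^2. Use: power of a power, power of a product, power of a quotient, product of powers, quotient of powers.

((((((p^(-1)) / p^(-1))^2) · r^5)^2) · p^4)^2
= ((((((p^(-1)) / p^(-1))^2) · r^5)^2)^2) · ((p^4)^2)    [power of a product]
= (((((p^(-1)) / p^(-1))^2) · r^5)^4) · ((p^4)^2)    [power of a power]
= (((((p^(-1)) / p^(-1))^2)^4) · ((r^5)^4)) · ((p^4)^2)    [power of a product]
= ((((p^(-1)) / p^(-1))^8) · ((r^5)^4)) · ((p^4)^2)    [power of a power]
= ((((p^(-1))^8) / ((p^(-1))^8)) · ((r^5)^4)) · ((p^4)^2)    [power of a quotient]
= (((p^(-8)) / ((p^(-1))^8)) · ((r^5)^4)) · ((p^4)^2)    [power of a power]
= ((p^(-8) / p^(-8)) · ((r^5)^4)) · ((p^4)^2)    [power of a power]
= (p^0 · ((r^5)^4)) · ((p^4)^2)    [quotient of powers]
= (p^0 · r^20) · ((p^4)^2)    [power of a power]
= (p^0 · r^20) · p^8    [power of a power]
= p^8r^20    [product of powers]

p^8r^20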